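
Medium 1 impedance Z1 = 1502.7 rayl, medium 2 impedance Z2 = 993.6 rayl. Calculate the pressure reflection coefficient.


Given values:
  Z1 = 1502.7 rayl, Z2 = 993.6 rayl
Formula: R = (Z2 - Z1) / (Z2 + Z1)
Numerator: Z2 - Z1 = 993.6 - 1502.7 = -509.1
Denominator: Z2 + Z1 = 993.6 + 1502.7 = 2496.3
R = -509.1 / 2496.3 = -0.2039

-0.2039


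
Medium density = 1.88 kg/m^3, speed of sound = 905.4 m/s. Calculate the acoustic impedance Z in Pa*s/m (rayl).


Given values:
  rho = 1.88 kg/m^3
  c = 905.4 m/s
Formula: Z = rho * c
Z = 1.88 * 905.4
Z = 1702.15

1702.15 rayl


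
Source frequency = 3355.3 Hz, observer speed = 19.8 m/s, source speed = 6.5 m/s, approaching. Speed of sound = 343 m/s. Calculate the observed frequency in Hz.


Given values:
  f_s = 3355.3 Hz, v_o = 19.8 m/s, v_s = 6.5 m/s
  Direction: approaching
Formula: f_o = f_s * (c + v_o) / (c - v_s)
Numerator: c + v_o = 343 + 19.8 = 362.8
Denominator: c - v_s = 343 - 6.5 = 336.5
f_o = 3355.3 * 362.8 / 336.5 = 3617.54

3617.54 Hz


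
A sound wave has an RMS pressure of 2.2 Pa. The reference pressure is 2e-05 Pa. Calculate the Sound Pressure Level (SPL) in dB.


Given values:
  p = 2.2 Pa
  p_ref = 2e-05 Pa
Formula: SPL = 20 * log10(p / p_ref)
Compute ratio: p / p_ref = 2.2 / 2e-05 = 110000
Compute log10: log10(110000) = 5.041393
Multiply: SPL = 20 * 5.041393 = 100.83

100.83 dB


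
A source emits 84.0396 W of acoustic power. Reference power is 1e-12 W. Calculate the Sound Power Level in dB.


Given values:
  W = 84.0396 W
  W_ref = 1e-12 W
Formula: SWL = 10 * log10(W / W_ref)
Compute ratio: W / W_ref = 84039600000000
Compute log10: log10(84039600000000) = 13.924484
Multiply: SWL = 10 * 13.924484 = 139.24

139.24 dB


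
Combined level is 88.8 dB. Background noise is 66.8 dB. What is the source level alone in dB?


Given values:
  L_total = 88.8 dB, L_bg = 66.8 dB
Formula: L_source = 10 * log10(10^(L_total/10) - 10^(L_bg/10))
Convert to linear:
  10^(88.8/10) = 758577575.0292
  10^(66.8/10) = 4786300.9232
Difference: 758577575.0292 - 4786300.9232 = 753791274.106
L_source = 10 * log10(753791274.106) = 88.77

88.77 dB


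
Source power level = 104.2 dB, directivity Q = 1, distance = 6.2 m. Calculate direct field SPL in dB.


Given values:
  Lw = 104.2 dB, Q = 1, r = 6.2 m
Formula: SPL = Lw + 10 * log10(Q / (4 * pi * r^2))
Compute 4 * pi * r^2 = 4 * pi * 6.2^2 = 483.0513
Compute Q / denom = 1 / 483.0513 = 0.00207017
Compute 10 * log10(0.00207017) = -26.8399
SPL = 104.2 + (-26.8399) = 77.36

77.36 dB


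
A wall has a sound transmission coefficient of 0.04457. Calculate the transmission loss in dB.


Given values:
  tau = 0.04457
Formula: TL = 10 * log10(1 / tau)
Compute 1 / tau = 1 / 0.04457 = 22.4366
Compute log10(22.4366) = 1.350957
TL = 10 * 1.350957 = 13.51

13.51 dB


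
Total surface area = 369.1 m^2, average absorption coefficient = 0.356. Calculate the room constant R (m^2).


Given values:
  S = 369.1 m^2, alpha = 0.356
Formula: R = S * alpha / (1 - alpha)
Numerator: 369.1 * 0.356 = 131.3996
Denominator: 1 - 0.356 = 0.644
R = 131.3996 / 0.644 = 204.04

204.04 m^2


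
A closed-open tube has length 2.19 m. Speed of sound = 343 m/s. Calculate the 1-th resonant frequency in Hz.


Given values:
  Tube type: closed-open, L = 2.19 m, c = 343 m/s, n = 1
Formula: f_n = (2n - 1) * c / (4 * L)
Compute 2n - 1 = 2*1 - 1 = 1
Compute 4 * L = 4 * 2.19 = 8.76
f = 1 * 343 / 8.76
f = 39.16

39.16 Hz


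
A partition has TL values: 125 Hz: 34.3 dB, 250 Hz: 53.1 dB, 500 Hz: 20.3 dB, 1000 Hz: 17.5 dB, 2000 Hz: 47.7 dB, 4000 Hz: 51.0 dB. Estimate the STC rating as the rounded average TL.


Given TL values at each frequency:
  125 Hz: 34.3 dB
  250 Hz: 53.1 dB
  500 Hz: 20.3 dB
  1000 Hz: 17.5 dB
  2000 Hz: 47.7 dB
  4000 Hz: 51.0 dB
Formula: STC ~ round(average of TL values)
Sum = 34.3 + 53.1 + 20.3 + 17.5 + 47.7 + 51.0 = 223.9
Average = 223.9 / 6 = 37.32
Rounded: 37

37


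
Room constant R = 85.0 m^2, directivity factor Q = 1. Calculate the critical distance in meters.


Given values:
  R = 85.0 m^2, Q = 1
Formula: d_c = 0.141 * sqrt(Q * R)
Compute Q * R = 1 * 85.0 = 85.0
Compute sqrt(85.0) = 9.2195
d_c = 0.141 * 9.2195 = 1.3

1.3 m


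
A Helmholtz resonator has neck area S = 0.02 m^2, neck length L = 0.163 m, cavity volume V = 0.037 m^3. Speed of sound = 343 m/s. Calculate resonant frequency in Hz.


Given values:
  S = 0.02 m^2, L = 0.163 m, V = 0.037 m^3, c = 343 m/s
Formula: f = (c / (2*pi)) * sqrt(S / (V * L))
Compute V * L = 0.037 * 0.163 = 0.006031
Compute S / (V * L) = 0.02 / 0.006031 = 3.3162
Compute sqrt(3.3162) = 1.821044
Compute c / (2*pi) = 343 / 6.283185 = 54.590148
f = 54.590148 * 1.821044 = 99.41

99.41 Hz


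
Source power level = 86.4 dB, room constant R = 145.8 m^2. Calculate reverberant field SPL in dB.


Given values:
  Lw = 86.4 dB, R = 145.8 m^2
Formula: SPL = Lw + 10 * log10(4 / R)
Compute 4 / R = 4 / 145.8 = 0.027435
Compute 10 * log10(0.027435) = -15.617
SPL = 86.4 + (-15.617) = 70.78

70.78 dB


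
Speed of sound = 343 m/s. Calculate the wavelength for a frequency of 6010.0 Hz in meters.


Given values:
  c = 343 m/s, f = 6010.0 Hz
Formula: lambda = c / f
lambda = 343 / 6010.0
lambda = 0.0571

0.0571 m


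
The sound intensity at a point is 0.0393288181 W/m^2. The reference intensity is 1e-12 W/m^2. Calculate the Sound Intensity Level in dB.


Given values:
  I = 0.0393288181 W/m^2
  I_ref = 1e-12 W/m^2
Formula: SIL = 10 * log10(I / I_ref)
Compute ratio: I / I_ref = 39328818100
Compute log10: log10(39328818100) = 10.594711
Multiply: SIL = 10 * 10.594711 = 105.95

105.95 dB


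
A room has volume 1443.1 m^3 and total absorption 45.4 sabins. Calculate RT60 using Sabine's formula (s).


Given values:
  V = 1443.1 m^3
  A = 45.4 sabins
Formula: RT60 = 0.161 * V / A
Numerator: 0.161 * 1443.1 = 232.3391
RT60 = 232.3391 / 45.4 = 5.118

5.118 s


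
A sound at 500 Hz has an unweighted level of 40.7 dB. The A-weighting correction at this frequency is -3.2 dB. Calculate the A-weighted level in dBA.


Given values:
  SPL = 40.7 dB
  A-weighting at 500 Hz = -3.2 dB
Formula: L_A = SPL + A_weight
L_A = 40.7 + (-3.2)
L_A = 37.5

37.5 dBA


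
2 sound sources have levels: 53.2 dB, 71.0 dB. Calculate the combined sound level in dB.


Formula: L_total = 10 * log10( sum(10^(Li/10)) )
  Source 1: 10^(53.2/10) = 208929.6131
  Source 2: 10^(71.0/10) = 12589254.1179
Sum of linear values = 12798183.731
L_total = 10 * log10(12798183.731) = 71.07

71.07 dB


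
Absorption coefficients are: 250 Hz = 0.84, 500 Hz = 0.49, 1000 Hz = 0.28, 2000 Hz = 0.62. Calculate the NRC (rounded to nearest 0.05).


Given values:
  a_250 = 0.84, a_500 = 0.49
  a_1000 = 0.28, a_2000 = 0.62
Formula: NRC = (a250 + a500 + a1000 + a2000) / 4
Sum = 0.84 + 0.49 + 0.28 + 0.62 = 2.23
NRC = 2.23 / 4 = 0.5575
Rounded to nearest 0.05: 0.55

0.55


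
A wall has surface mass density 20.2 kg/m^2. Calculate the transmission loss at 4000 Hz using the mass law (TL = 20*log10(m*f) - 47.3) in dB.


Given values:
  m = 20.2 kg/m^2, f = 4000 Hz
Formula: TL = 20 * log10(m * f) - 47.3
Compute m * f = 20.2 * 4000 = 80800.0
Compute log10(80800.0) = 4.907411
Compute 20 * 4.907411 = 98.1482
TL = 98.1482 - 47.3 = 50.85

50.85 dB


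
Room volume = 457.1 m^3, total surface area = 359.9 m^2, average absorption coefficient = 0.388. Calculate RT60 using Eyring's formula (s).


Given values:
  V = 457.1 m^3, S = 359.9 m^2, alpha = 0.388
Formula: RT60 = 0.161 * V / (-S * ln(1 - alpha))
Compute ln(1 - 0.388) = ln(0.612) = -0.491023
Denominator: -359.9 * -0.491023 = 176.7192
Numerator: 0.161 * 457.1 = 73.5931
RT60 = 73.5931 / 176.7192 = 0.416

0.416 s


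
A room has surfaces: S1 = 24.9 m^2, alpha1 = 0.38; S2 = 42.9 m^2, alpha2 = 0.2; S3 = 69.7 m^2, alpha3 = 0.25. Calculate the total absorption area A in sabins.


Given surfaces:
  Surface 1: 24.9 * 0.38 = 9.462
  Surface 2: 42.9 * 0.2 = 8.58
  Surface 3: 69.7 * 0.25 = 17.425
Formula: A = sum(Si * alpha_i)
A = 9.462 + 8.58 + 17.425
A = 35.47

35.47 sabins


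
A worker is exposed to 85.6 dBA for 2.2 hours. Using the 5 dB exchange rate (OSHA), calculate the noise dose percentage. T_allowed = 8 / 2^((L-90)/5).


Given values:
  L = 85.6 dBA, T = 2.2 hours
Formula: T_allowed = 8 / 2^((L - 90) / 5)
Compute exponent: (85.6 - 90) / 5 = -0.88
Compute 2^(-0.88) = 0.543367
T_allowed = 8 / 0.543367 = 14.723014 hours
Dose = (T / T_allowed) * 100
Dose = (2.2 / 14.723014) * 100 = 14.94

14.94 %


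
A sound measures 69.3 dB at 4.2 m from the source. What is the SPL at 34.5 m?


Given values:
  SPL1 = 69.3 dB, r1 = 4.2 m, r2 = 34.5 m
Formula: SPL2 = SPL1 - 20 * log10(r2 / r1)
Compute ratio: r2 / r1 = 34.5 / 4.2 = 8.2143
Compute log10: log10(8.2143) = 0.914571
Compute drop: 20 * 0.914571 = 18.2914
SPL2 = 69.3 - 18.2914 = 51.01

51.01 dB


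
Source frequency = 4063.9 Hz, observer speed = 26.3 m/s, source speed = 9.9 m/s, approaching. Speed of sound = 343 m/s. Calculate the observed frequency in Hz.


Given values:
  f_s = 4063.9 Hz, v_o = 26.3 m/s, v_s = 9.9 m/s
  Direction: approaching
Formula: f_o = f_s * (c + v_o) / (c - v_s)
Numerator: c + v_o = 343 + 26.3 = 369.3
Denominator: c - v_s = 343 - 9.9 = 333.1
f_o = 4063.9 * 369.3 / 333.1 = 4505.55

4505.55 Hz


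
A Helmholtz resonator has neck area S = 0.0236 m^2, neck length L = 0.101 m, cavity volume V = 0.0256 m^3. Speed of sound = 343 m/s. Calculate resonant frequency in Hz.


Given values:
  S = 0.0236 m^2, L = 0.101 m, V = 0.0256 m^3, c = 343 m/s
Formula: f = (c / (2*pi)) * sqrt(S / (V * L))
Compute V * L = 0.0256 * 0.101 = 0.0025856
Compute S / (V * L) = 0.0236 / 0.0025856 = 9.1275
Compute sqrt(9.1275) = 3.021175
Compute c / (2*pi) = 343 / 6.283185 = 54.590148
f = 54.590148 * 3.021175 = 164.93

164.93 Hz


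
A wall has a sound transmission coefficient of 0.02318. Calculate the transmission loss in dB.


Given values:
  tau = 0.02318
Formula: TL = 10 * log10(1 / tau)
Compute 1 / tau = 1 / 0.02318 = 43.1406
Compute log10(43.1406) = 1.634886
TL = 10 * 1.634886 = 16.35

16.35 dB


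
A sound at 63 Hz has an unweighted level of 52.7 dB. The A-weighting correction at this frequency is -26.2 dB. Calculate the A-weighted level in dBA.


Given values:
  SPL = 52.7 dB
  A-weighting at 63 Hz = -26.2 dB
Formula: L_A = SPL + A_weight
L_A = 52.7 + (-26.2)
L_A = 26.5

26.5 dBA


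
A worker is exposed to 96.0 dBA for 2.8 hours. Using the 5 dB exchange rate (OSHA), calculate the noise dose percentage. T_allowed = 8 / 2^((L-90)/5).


Given values:
  L = 96.0 dBA, T = 2.8 hours
Formula: T_allowed = 8 / 2^((L - 90) / 5)
Compute exponent: (96.0 - 90) / 5 = 1.2
Compute 2^(1.2) = 2.297397
T_allowed = 8 / 2.297397 = 3.482202 hours
Dose = (T / T_allowed) * 100
Dose = (2.8 / 3.482202) * 100 = 80.41

80.41 %


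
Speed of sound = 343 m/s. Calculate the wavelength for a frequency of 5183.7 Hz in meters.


Given values:
  c = 343 m/s, f = 5183.7 Hz
Formula: lambda = c / f
lambda = 343 / 5183.7
lambda = 0.0662

0.0662 m


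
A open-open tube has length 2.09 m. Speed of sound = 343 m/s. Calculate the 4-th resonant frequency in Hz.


Given values:
  Tube type: open-open, L = 2.09 m, c = 343 m/s, n = 4
Formula: f_n = n * c / (2 * L)
Compute 2 * L = 2 * 2.09 = 4.18
f = 4 * 343 / 4.18
f = 328.23

328.23 Hz


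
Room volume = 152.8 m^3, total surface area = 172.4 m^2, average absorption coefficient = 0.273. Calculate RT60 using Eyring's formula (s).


Given values:
  V = 152.8 m^3, S = 172.4 m^2, alpha = 0.273
Formula: RT60 = 0.161 * V / (-S * ln(1 - alpha))
Compute ln(1 - 0.273) = ln(0.727) = -0.318829
Denominator: -172.4 * -0.318829 = 54.9661
Numerator: 0.161 * 152.8 = 24.6008
RT60 = 24.6008 / 54.9661 = 0.448

0.448 s


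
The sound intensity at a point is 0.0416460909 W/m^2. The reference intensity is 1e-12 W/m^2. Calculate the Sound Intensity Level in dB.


Given values:
  I = 0.0416460909 W/m^2
  I_ref = 1e-12 W/m^2
Formula: SIL = 10 * log10(I / I_ref)
Compute ratio: I / I_ref = 41646090900
Compute log10: log10(41646090900) = 10.619574
Multiply: SIL = 10 * 10.619574 = 106.2

106.2 dB


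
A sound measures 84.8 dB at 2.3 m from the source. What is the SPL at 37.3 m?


Given values:
  SPL1 = 84.8 dB, r1 = 2.3 m, r2 = 37.3 m
Formula: SPL2 = SPL1 - 20 * log10(r2 / r1)
Compute ratio: r2 / r1 = 37.3 / 2.3 = 16.2174
Compute log10: log10(16.2174) = 1.209981
Compute drop: 20 * 1.209981 = 24.1996
SPL2 = 84.8 - 24.1996 = 60.6

60.6 dB


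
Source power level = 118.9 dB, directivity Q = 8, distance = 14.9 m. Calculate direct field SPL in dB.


Given values:
  Lw = 118.9 dB, Q = 8, r = 14.9 m
Formula: SPL = Lw + 10 * log10(Q / (4 * pi * r^2))
Compute 4 * pi * r^2 = 4 * pi * 14.9^2 = 2789.8599
Compute Q / denom = 8 / 2789.8599 = 0.00286753
Compute 10 * log10(0.00286753) = -25.4249
SPL = 118.9 + (-25.4249) = 93.48

93.48 dB


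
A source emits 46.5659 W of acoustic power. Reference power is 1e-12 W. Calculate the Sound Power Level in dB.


Given values:
  W = 46.5659 W
  W_ref = 1e-12 W
Formula: SWL = 10 * log10(W / W_ref)
Compute ratio: W / W_ref = 46565900000000
Compute log10: log10(46565900000000) = 13.668068
Multiply: SWL = 10 * 13.668068 = 136.68

136.68 dB


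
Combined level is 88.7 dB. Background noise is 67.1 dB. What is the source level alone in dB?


Given values:
  L_total = 88.7 dB, L_bg = 67.1 dB
Formula: L_source = 10 * log10(10^(L_total/10) - 10^(L_bg/10))
Convert to linear:
  10^(88.7/10) = 741310241.3009
  10^(67.1/10) = 5128613.8399
Difference: 741310241.3009 - 5128613.8399 = 736181627.461
L_source = 10 * log10(736181627.461) = 88.67

88.67 dB


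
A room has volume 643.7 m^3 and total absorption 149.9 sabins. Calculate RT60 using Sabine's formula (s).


Given values:
  V = 643.7 m^3
  A = 149.9 sabins
Formula: RT60 = 0.161 * V / A
Numerator: 0.161 * 643.7 = 103.6357
RT60 = 103.6357 / 149.9 = 0.691

0.691 s


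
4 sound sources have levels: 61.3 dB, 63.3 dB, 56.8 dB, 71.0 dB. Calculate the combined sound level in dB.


Formula: L_total = 10 * log10( sum(10^(Li/10)) )
  Source 1: 10^(61.3/10) = 1348962.8826
  Source 2: 10^(63.3/10) = 2137962.0895
  Source 3: 10^(56.8/10) = 478630.0923
  Source 4: 10^(71.0/10) = 12589254.1179
Sum of linear values = 16554809.1823
L_total = 10 * log10(16554809.1823) = 72.19

72.19 dB


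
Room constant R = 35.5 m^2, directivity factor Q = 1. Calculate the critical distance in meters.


Given values:
  R = 35.5 m^2, Q = 1
Formula: d_c = 0.141 * sqrt(Q * R)
Compute Q * R = 1 * 35.5 = 35.5
Compute sqrt(35.5) = 5.9582
d_c = 0.141 * 5.9582 = 0.84

0.84 m


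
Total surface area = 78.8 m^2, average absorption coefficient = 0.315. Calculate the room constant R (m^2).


Given values:
  S = 78.8 m^2, alpha = 0.315
Formula: R = S * alpha / (1 - alpha)
Numerator: 78.8 * 0.315 = 24.822
Denominator: 1 - 0.315 = 0.685
R = 24.822 / 0.685 = 36.24

36.24 m^2


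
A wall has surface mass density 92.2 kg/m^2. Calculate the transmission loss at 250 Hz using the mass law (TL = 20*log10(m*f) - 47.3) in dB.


Given values:
  m = 92.2 kg/m^2, f = 250 Hz
Formula: TL = 20 * log10(m * f) - 47.3
Compute m * f = 92.2 * 250 = 23050.0
Compute log10(23050.0) = 4.362671
Compute 20 * 4.362671 = 87.2534
TL = 87.2534 - 47.3 = 39.95

39.95 dB


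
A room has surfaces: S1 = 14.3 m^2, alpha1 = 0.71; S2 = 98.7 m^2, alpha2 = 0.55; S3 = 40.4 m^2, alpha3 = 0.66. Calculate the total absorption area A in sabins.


Given surfaces:
  Surface 1: 14.3 * 0.71 = 10.153
  Surface 2: 98.7 * 0.55 = 54.285
  Surface 3: 40.4 * 0.66 = 26.664
Formula: A = sum(Si * alpha_i)
A = 10.153 + 54.285 + 26.664
A = 91.1

91.1 sabins


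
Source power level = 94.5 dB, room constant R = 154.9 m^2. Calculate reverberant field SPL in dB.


Given values:
  Lw = 94.5 dB, R = 154.9 m^2
Formula: SPL = Lw + 10 * log10(4 / R)
Compute 4 / R = 4 / 154.9 = 0.025823
Compute 10 * log10(0.025823) = -15.8799
SPL = 94.5 + (-15.8799) = 78.62

78.62 dB


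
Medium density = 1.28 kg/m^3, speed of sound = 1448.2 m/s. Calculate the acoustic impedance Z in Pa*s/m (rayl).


Given values:
  rho = 1.28 kg/m^3
  c = 1448.2 m/s
Formula: Z = rho * c
Z = 1.28 * 1448.2
Z = 1853.7

1853.7 rayl


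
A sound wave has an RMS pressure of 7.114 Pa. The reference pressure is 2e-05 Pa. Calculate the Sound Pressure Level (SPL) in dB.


Given values:
  p = 7.114 Pa
  p_ref = 2e-05 Pa
Formula: SPL = 20 * log10(p / p_ref)
Compute ratio: p / p_ref = 7.114 / 2e-05 = 355700
Compute log10: log10(355700) = 5.551084
Multiply: SPL = 20 * 5.551084 = 111.02

111.02 dB


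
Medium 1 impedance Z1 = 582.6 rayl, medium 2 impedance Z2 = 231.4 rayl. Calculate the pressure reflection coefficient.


Given values:
  Z1 = 582.6 rayl, Z2 = 231.4 rayl
Formula: R = (Z2 - Z1) / (Z2 + Z1)
Numerator: Z2 - Z1 = 231.4 - 582.6 = -351.2
Denominator: Z2 + Z1 = 231.4 + 582.6 = 814.0
R = -351.2 / 814.0 = -0.4314

-0.4314


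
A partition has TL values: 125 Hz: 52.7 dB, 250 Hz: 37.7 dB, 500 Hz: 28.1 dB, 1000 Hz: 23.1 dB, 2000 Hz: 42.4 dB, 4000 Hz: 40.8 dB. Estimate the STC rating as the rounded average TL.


Given TL values at each frequency:
  125 Hz: 52.7 dB
  250 Hz: 37.7 dB
  500 Hz: 28.1 dB
  1000 Hz: 23.1 dB
  2000 Hz: 42.4 dB
  4000 Hz: 40.8 dB
Formula: STC ~ round(average of TL values)
Sum = 52.7 + 37.7 + 28.1 + 23.1 + 42.4 + 40.8 = 224.8
Average = 224.8 / 6 = 37.47
Rounded: 37

37


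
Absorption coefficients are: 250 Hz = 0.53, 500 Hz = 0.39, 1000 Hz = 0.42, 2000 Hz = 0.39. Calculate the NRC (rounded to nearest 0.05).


Given values:
  a_250 = 0.53, a_500 = 0.39
  a_1000 = 0.42, a_2000 = 0.39
Formula: NRC = (a250 + a500 + a1000 + a2000) / 4
Sum = 0.53 + 0.39 + 0.42 + 0.39 = 1.73
NRC = 1.73 / 4 = 0.4325
Rounded to nearest 0.05: 0.45

0.45


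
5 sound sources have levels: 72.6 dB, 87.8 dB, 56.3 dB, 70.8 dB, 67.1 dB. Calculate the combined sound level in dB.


Formula: L_total = 10 * log10( sum(10^(Li/10)) )
  Source 1: 10^(72.6/10) = 18197008.5861
  Source 2: 10^(87.8/10) = 602559586.0744
  Source 3: 10^(56.3/10) = 426579.5188
  Source 4: 10^(70.8/10) = 12022644.3462
  Source 5: 10^(67.1/10) = 5128613.8399
Sum of linear values = 638334432.3654
L_total = 10 * log10(638334432.3654) = 88.05

88.05 dB


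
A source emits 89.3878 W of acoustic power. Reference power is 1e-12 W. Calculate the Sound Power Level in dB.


Given values:
  W = 89.3878 W
  W_ref = 1e-12 W
Formula: SWL = 10 * log10(W / W_ref)
Compute ratio: W / W_ref = 89387800000000
Compute log10: log10(89387800000000) = 13.951278
Multiply: SWL = 10 * 13.951278 = 139.51

139.51 dB


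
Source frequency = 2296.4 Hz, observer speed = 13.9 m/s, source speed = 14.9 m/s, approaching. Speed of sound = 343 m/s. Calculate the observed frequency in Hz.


Given values:
  f_s = 2296.4 Hz, v_o = 13.9 m/s, v_s = 14.9 m/s
  Direction: approaching
Formula: f_o = f_s * (c + v_o) / (c - v_s)
Numerator: c + v_o = 343 + 13.9 = 356.9
Denominator: c - v_s = 343 - 14.9 = 328.1
f_o = 2296.4 * 356.9 / 328.1 = 2497.97

2497.97 Hz


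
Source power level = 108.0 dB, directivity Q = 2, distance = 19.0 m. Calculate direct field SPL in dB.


Given values:
  Lw = 108.0 dB, Q = 2, r = 19.0 m
Formula: SPL = Lw + 10 * log10(Q / (4 * pi * r^2))
Compute 4 * pi * r^2 = 4 * pi * 19.0^2 = 4536.4598
Compute Q / denom = 2 / 4536.4598 = 0.00044087
Compute 10 * log10(0.00044087) = -33.5569
SPL = 108.0 + (-33.5569) = 74.44

74.44 dB


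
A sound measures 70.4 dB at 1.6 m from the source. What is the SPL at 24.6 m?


Given values:
  SPL1 = 70.4 dB, r1 = 1.6 m, r2 = 24.6 m
Formula: SPL2 = SPL1 - 20 * log10(r2 / r1)
Compute ratio: r2 / r1 = 24.6 / 1.6 = 15.375
Compute log10: log10(15.375) = 1.186815
Compute drop: 20 * 1.186815 = 23.7363
SPL2 = 70.4 - 23.7363 = 46.66

46.66 dB


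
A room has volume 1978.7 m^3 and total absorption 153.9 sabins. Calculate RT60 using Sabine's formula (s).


Given values:
  V = 1978.7 m^3
  A = 153.9 sabins
Formula: RT60 = 0.161 * V / A
Numerator: 0.161 * 1978.7 = 318.5707
RT60 = 318.5707 / 153.9 = 2.07

2.07 s


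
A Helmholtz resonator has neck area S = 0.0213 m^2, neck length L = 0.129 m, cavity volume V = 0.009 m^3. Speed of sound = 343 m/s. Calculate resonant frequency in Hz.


Given values:
  S = 0.0213 m^2, L = 0.129 m, V = 0.009 m^3, c = 343 m/s
Formula: f = (c / (2*pi)) * sqrt(S / (V * L))
Compute V * L = 0.009 * 0.129 = 0.001161
Compute S / (V * L) = 0.0213 / 0.001161 = 18.3463
Compute sqrt(18.3463) = 4.283258
Compute c / (2*pi) = 343 / 6.283185 = 54.590148
f = 54.590148 * 4.283258 = 233.82

233.82 Hz


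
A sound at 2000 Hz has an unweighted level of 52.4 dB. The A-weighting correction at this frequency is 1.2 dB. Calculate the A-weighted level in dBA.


Given values:
  SPL = 52.4 dB
  A-weighting at 2000 Hz = 1.2 dB
Formula: L_A = SPL + A_weight
L_A = 52.4 + (1.2)
L_A = 53.6

53.6 dBA


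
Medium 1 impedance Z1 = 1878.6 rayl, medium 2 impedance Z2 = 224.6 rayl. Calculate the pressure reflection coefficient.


Given values:
  Z1 = 1878.6 rayl, Z2 = 224.6 rayl
Formula: R = (Z2 - Z1) / (Z2 + Z1)
Numerator: Z2 - Z1 = 224.6 - 1878.6 = -1654.0
Denominator: Z2 + Z1 = 224.6 + 1878.6 = 2103.2
R = -1654.0 / 2103.2 = -0.7864

-0.7864


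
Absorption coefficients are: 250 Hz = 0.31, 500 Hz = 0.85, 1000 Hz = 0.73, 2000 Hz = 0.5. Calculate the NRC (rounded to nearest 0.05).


Given values:
  a_250 = 0.31, a_500 = 0.85
  a_1000 = 0.73, a_2000 = 0.5
Formula: NRC = (a250 + a500 + a1000 + a2000) / 4
Sum = 0.31 + 0.85 + 0.73 + 0.5 = 2.39
NRC = 2.39 / 4 = 0.5975
Rounded to nearest 0.05: 0.6

0.6


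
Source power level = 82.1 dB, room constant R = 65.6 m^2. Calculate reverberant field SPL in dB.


Given values:
  Lw = 82.1 dB, R = 65.6 m^2
Formula: SPL = Lw + 10 * log10(4 / R)
Compute 4 / R = 4 / 65.6 = 0.060976
Compute 10 * log10(0.060976) = -12.1484
SPL = 82.1 + (-12.1484) = 69.95

69.95 dB


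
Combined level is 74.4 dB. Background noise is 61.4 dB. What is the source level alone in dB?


Given values:
  L_total = 74.4 dB, L_bg = 61.4 dB
Formula: L_source = 10 * log10(10^(L_total/10) - 10^(L_bg/10))
Convert to linear:
  10^(74.4/10) = 27542287.0334
  10^(61.4/10) = 1380384.2646
Difference: 27542287.0334 - 1380384.2646 = 26161902.7688
L_source = 10 * log10(26161902.7688) = 74.18

74.18 dB


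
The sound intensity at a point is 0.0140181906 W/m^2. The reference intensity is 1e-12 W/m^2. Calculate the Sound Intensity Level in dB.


Given values:
  I = 0.0140181906 W/m^2
  I_ref = 1e-12 W/m^2
Formula: SIL = 10 * log10(I / I_ref)
Compute ratio: I / I_ref = 14018190600
Compute log10: log10(14018190600) = 10.146692
Multiply: SIL = 10 * 10.146692 = 101.47

101.47 dB


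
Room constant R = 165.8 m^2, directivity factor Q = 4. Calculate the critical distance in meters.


Given values:
  R = 165.8 m^2, Q = 4
Formula: d_c = 0.141 * sqrt(Q * R)
Compute Q * R = 4 * 165.8 = 663.2
Compute sqrt(663.2) = 25.7527
d_c = 0.141 * 25.7527 = 3.631

3.631 m


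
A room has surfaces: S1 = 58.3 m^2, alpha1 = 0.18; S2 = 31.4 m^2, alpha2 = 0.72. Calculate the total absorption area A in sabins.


Given surfaces:
  Surface 1: 58.3 * 0.18 = 10.494
  Surface 2: 31.4 * 0.72 = 22.608
Formula: A = sum(Si * alpha_i)
A = 10.494 + 22.608
A = 33.1

33.1 sabins


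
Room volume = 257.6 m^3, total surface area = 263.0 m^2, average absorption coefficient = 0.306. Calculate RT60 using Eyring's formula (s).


Given values:
  V = 257.6 m^3, S = 263.0 m^2, alpha = 0.306
Formula: RT60 = 0.161 * V / (-S * ln(1 - alpha))
Compute ln(1 - 0.306) = ln(0.694) = -0.365283
Denominator: -263.0 * -0.365283 = 96.0694
Numerator: 0.161 * 257.6 = 41.4736
RT60 = 41.4736 / 96.0694 = 0.432

0.432 s


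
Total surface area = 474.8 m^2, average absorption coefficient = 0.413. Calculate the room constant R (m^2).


Given values:
  S = 474.8 m^2, alpha = 0.413
Formula: R = S * alpha / (1 - alpha)
Numerator: 474.8 * 0.413 = 196.0924
Denominator: 1 - 0.413 = 0.587
R = 196.0924 / 0.587 = 334.06

334.06 m^2


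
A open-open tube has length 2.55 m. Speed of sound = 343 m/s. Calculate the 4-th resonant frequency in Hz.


Given values:
  Tube type: open-open, L = 2.55 m, c = 343 m/s, n = 4
Formula: f_n = n * c / (2 * L)
Compute 2 * L = 2 * 2.55 = 5.1
f = 4 * 343 / 5.1
f = 269.02

269.02 Hz


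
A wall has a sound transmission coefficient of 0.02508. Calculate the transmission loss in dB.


Given values:
  tau = 0.02508
Formula: TL = 10 * log10(1 / tau)
Compute 1 / tau = 1 / 0.02508 = 39.8724
Compute log10(39.8724) = 1.600672
TL = 10 * 1.600672 = 16.01

16.01 dB


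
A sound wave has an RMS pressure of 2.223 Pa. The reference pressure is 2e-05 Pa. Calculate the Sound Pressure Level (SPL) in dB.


Given values:
  p = 2.223 Pa
  p_ref = 2e-05 Pa
Formula: SPL = 20 * log10(p / p_ref)
Compute ratio: p / p_ref = 2.223 / 2e-05 = 111150
Compute log10: log10(111150) = 5.045909
Multiply: SPL = 20 * 5.045909 = 100.92

100.92 dB


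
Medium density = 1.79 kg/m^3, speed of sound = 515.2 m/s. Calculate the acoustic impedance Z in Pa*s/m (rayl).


Given values:
  rho = 1.79 kg/m^3
  c = 515.2 m/s
Formula: Z = rho * c
Z = 1.79 * 515.2
Z = 922.21

922.21 rayl


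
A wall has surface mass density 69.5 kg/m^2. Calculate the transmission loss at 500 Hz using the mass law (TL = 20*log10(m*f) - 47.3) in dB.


Given values:
  m = 69.5 kg/m^2, f = 500 Hz
Formula: TL = 20 * log10(m * f) - 47.3
Compute m * f = 69.5 * 500 = 34750.0
Compute log10(34750.0) = 4.540955
Compute 20 * 4.540955 = 90.8191
TL = 90.8191 - 47.3 = 43.52

43.52 dB


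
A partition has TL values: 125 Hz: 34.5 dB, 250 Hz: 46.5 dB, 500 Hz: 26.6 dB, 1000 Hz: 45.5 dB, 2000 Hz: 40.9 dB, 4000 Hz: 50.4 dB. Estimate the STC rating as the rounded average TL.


Given TL values at each frequency:
  125 Hz: 34.5 dB
  250 Hz: 46.5 dB
  500 Hz: 26.6 dB
  1000 Hz: 45.5 dB
  2000 Hz: 40.9 dB
  4000 Hz: 50.4 dB
Formula: STC ~ round(average of TL values)
Sum = 34.5 + 46.5 + 26.6 + 45.5 + 40.9 + 50.4 = 244.4
Average = 244.4 / 6 = 40.73
Rounded: 41

41


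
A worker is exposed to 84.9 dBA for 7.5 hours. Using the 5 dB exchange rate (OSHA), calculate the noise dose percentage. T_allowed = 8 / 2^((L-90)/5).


Given values:
  L = 84.9 dBA, T = 7.5 hours
Formula: T_allowed = 8 / 2^((L - 90) / 5)
Compute exponent: (84.9 - 90) / 5 = -1.02
Compute 2^(-1.02) = 0.493116
T_allowed = 8 / 0.493116 = 16.223363 hours
Dose = (T / T_allowed) * 100
Dose = (7.5 / 16.223363) * 100 = 46.23

46.23 %


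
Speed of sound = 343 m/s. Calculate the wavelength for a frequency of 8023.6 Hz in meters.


Given values:
  c = 343 m/s, f = 8023.6 Hz
Formula: lambda = c / f
lambda = 343 / 8023.6
lambda = 0.0427

0.0427 m


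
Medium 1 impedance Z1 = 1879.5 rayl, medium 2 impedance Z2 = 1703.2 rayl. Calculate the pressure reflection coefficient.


Given values:
  Z1 = 1879.5 rayl, Z2 = 1703.2 rayl
Formula: R = (Z2 - Z1) / (Z2 + Z1)
Numerator: Z2 - Z1 = 1703.2 - 1879.5 = -176.3
Denominator: Z2 + Z1 = 1703.2 + 1879.5 = 3582.7
R = -176.3 / 3582.7 = -0.0492

-0.0492


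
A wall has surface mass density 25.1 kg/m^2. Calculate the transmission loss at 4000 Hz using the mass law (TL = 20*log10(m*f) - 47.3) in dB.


Given values:
  m = 25.1 kg/m^2, f = 4000 Hz
Formula: TL = 20 * log10(m * f) - 47.3
Compute m * f = 25.1 * 4000 = 100400.0
Compute log10(100400.0) = 5.001734
Compute 20 * 5.001734 = 100.0347
TL = 100.0347 - 47.3 = 52.73

52.73 dB


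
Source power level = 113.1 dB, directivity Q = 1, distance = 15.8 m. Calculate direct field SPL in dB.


Given values:
  Lw = 113.1 dB, Q = 1, r = 15.8 m
Formula: SPL = Lw + 10 * log10(Q / (4 * pi * r^2))
Compute 4 * pi * r^2 = 4 * pi * 15.8^2 = 3137.0688
Compute Q / denom = 1 / 3137.0688 = 0.00031877
Compute 10 * log10(0.00031877) = -34.9652
SPL = 113.1 + (-34.9652) = 78.13

78.13 dB


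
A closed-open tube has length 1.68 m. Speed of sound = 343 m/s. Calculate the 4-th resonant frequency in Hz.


Given values:
  Tube type: closed-open, L = 1.68 m, c = 343 m/s, n = 4
Formula: f_n = (2n - 1) * c / (4 * L)
Compute 2n - 1 = 2*4 - 1 = 7
Compute 4 * L = 4 * 1.68 = 6.72
f = 7 * 343 / 6.72
f = 357.29

357.29 Hz


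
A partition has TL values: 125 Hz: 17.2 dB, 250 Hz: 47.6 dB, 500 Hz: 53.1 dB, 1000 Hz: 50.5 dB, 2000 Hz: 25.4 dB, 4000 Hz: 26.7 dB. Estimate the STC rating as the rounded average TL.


Given TL values at each frequency:
  125 Hz: 17.2 dB
  250 Hz: 47.6 dB
  500 Hz: 53.1 dB
  1000 Hz: 50.5 dB
  2000 Hz: 25.4 dB
  4000 Hz: 26.7 dB
Formula: STC ~ round(average of TL values)
Sum = 17.2 + 47.6 + 53.1 + 50.5 + 25.4 + 26.7 = 220.5
Average = 220.5 / 6 = 36.75
Rounded: 37

37


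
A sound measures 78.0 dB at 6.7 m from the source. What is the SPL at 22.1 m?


Given values:
  SPL1 = 78.0 dB, r1 = 6.7 m, r2 = 22.1 m
Formula: SPL2 = SPL1 - 20 * log10(r2 / r1)
Compute ratio: r2 / r1 = 22.1 / 6.7 = 3.2985
Compute log10: log10(3.2985) = 0.518316
Compute drop: 20 * 0.518316 = 10.3663
SPL2 = 78.0 - 10.3663 = 67.63

67.63 dB


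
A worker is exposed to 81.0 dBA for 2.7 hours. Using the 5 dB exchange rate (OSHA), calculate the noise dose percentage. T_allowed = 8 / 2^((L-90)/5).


Given values:
  L = 81.0 dBA, T = 2.7 hours
Formula: T_allowed = 8 / 2^((L - 90) / 5)
Compute exponent: (81.0 - 90) / 5 = -1.8
Compute 2^(-1.8) = 0.287175
T_allowed = 8 / 0.287175 = 27.857578 hours
Dose = (T / T_allowed) * 100
Dose = (2.7 / 27.857578) * 100 = 9.69

9.69 %


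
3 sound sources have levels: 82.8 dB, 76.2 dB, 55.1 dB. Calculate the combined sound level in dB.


Formula: L_total = 10 * log10( sum(10^(Li/10)) )
  Source 1: 10^(82.8/10) = 190546071.7963
  Source 2: 10^(76.2/10) = 41686938.347
  Source 3: 10^(55.1/10) = 323593.6569
Sum of linear values = 232556603.8002
L_total = 10 * log10(232556603.8002) = 83.67

83.67 dB


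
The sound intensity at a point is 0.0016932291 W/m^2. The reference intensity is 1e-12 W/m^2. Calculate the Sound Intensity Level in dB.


Given values:
  I = 0.0016932291 W/m^2
  I_ref = 1e-12 W/m^2
Formula: SIL = 10 * log10(I / I_ref)
Compute ratio: I / I_ref = 1693229100
Compute log10: log10(1693229100) = 9.228716
Multiply: SIL = 10 * 9.228716 = 92.29

92.29 dB


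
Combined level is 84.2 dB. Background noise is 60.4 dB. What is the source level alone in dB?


Given values:
  L_total = 84.2 dB, L_bg = 60.4 dB
Formula: L_source = 10 * log10(10^(L_total/10) - 10^(L_bg/10))
Convert to linear:
  10^(84.2/10) = 263026799.1895
  10^(60.4/10) = 1096478.1961
Difference: 263026799.1895 - 1096478.1961 = 261930320.9934
L_source = 10 * log10(261930320.9934) = 84.18

84.18 dB


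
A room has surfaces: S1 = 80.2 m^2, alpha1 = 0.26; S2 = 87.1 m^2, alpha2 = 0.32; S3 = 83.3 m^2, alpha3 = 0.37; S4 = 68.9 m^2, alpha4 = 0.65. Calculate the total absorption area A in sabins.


Given surfaces:
  Surface 1: 80.2 * 0.26 = 20.852
  Surface 2: 87.1 * 0.32 = 27.872
  Surface 3: 83.3 * 0.37 = 30.821
  Surface 4: 68.9 * 0.65 = 44.785
Formula: A = sum(Si * alpha_i)
A = 20.852 + 27.872 + 30.821 + 44.785
A = 124.33

124.33 sabins


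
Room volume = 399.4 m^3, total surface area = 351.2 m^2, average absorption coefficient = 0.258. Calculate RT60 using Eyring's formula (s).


Given values:
  V = 399.4 m^3, S = 351.2 m^2, alpha = 0.258
Formula: RT60 = 0.161 * V / (-S * ln(1 - alpha))
Compute ln(1 - 0.258) = ln(0.742) = -0.298406
Denominator: -351.2 * -0.298406 = 104.8002
Numerator: 0.161 * 399.4 = 64.3034
RT60 = 64.3034 / 104.8002 = 0.614

0.614 s


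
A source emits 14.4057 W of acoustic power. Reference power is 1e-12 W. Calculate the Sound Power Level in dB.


Given values:
  W = 14.4057 W
  W_ref = 1e-12 W
Formula: SWL = 10 * log10(W / W_ref)
Compute ratio: W / W_ref = 14405700000000
Compute log10: log10(14405700000000) = 13.158534
Multiply: SWL = 10 * 13.158534 = 131.59

131.59 dB


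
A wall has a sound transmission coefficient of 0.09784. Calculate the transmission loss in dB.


Given values:
  tau = 0.09784
Formula: TL = 10 * log10(1 / tau)
Compute 1 / tau = 1 / 0.09784 = 10.2208
Compute log10(10.2208) = 1.009485
TL = 10 * 1.009485 = 10.09

10.09 dB


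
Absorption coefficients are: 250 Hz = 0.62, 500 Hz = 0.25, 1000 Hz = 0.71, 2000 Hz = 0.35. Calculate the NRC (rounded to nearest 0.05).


Given values:
  a_250 = 0.62, a_500 = 0.25
  a_1000 = 0.71, a_2000 = 0.35
Formula: NRC = (a250 + a500 + a1000 + a2000) / 4
Sum = 0.62 + 0.25 + 0.71 + 0.35 = 1.93
NRC = 1.93 / 4 = 0.4825
Rounded to nearest 0.05: 0.5

0.5


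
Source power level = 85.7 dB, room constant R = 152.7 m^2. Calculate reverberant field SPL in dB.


Given values:
  Lw = 85.7 dB, R = 152.7 m^2
Formula: SPL = Lw + 10 * log10(4 / R)
Compute 4 / R = 4 / 152.7 = 0.026195
Compute 10 * log10(0.026195) = -15.8178
SPL = 85.7 + (-15.8178) = 69.88

69.88 dB


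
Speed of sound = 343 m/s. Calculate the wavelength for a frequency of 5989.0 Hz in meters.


Given values:
  c = 343 m/s, f = 5989.0 Hz
Formula: lambda = c / f
lambda = 343 / 5989.0
lambda = 0.0573

0.0573 m


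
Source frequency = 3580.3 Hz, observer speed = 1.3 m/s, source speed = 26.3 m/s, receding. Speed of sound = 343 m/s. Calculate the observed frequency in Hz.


Given values:
  f_s = 3580.3 Hz, v_o = 1.3 m/s, v_s = 26.3 m/s
  Direction: receding
Formula: f_o = f_s * (c - v_o) / (c + v_s)
Numerator: c - v_o = 343 - 1.3 = 341.7
Denominator: c + v_s = 343 + 26.3 = 369.3
f_o = 3580.3 * 341.7 / 369.3 = 3312.72

3312.72 Hz


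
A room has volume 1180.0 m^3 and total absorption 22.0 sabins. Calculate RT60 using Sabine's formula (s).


Given values:
  V = 1180.0 m^3
  A = 22.0 sabins
Formula: RT60 = 0.161 * V / A
Numerator: 0.161 * 1180.0 = 189.98
RT60 = 189.98 / 22.0 = 8.635

8.635 s


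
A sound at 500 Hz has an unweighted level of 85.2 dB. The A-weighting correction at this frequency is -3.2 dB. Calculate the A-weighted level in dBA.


Given values:
  SPL = 85.2 dB
  A-weighting at 500 Hz = -3.2 dB
Formula: L_A = SPL + A_weight
L_A = 85.2 + (-3.2)
L_A = 82.0

82.0 dBA


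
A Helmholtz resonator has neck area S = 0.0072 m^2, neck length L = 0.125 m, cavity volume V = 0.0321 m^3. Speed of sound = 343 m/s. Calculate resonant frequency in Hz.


Given values:
  S = 0.0072 m^2, L = 0.125 m, V = 0.0321 m^3, c = 343 m/s
Formula: f = (c / (2*pi)) * sqrt(S / (V * L))
Compute V * L = 0.0321 * 0.125 = 0.0040125
Compute S / (V * L) = 0.0072 / 0.0040125 = 1.7944
Compute sqrt(1.7944) = 1.339552
Compute c / (2*pi) = 343 / 6.283185 = 54.590148
f = 54.590148 * 1.339552 = 73.13

73.13 Hz


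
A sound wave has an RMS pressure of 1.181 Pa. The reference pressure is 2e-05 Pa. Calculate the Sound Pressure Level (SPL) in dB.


Given values:
  p = 1.181 Pa
  p_ref = 2e-05 Pa
Formula: SPL = 20 * log10(p / p_ref)
Compute ratio: p / p_ref = 1.181 / 2e-05 = 59050
Compute log10: log10(59050) = 4.77122
Multiply: SPL = 20 * 4.77122 = 95.42

95.42 dB


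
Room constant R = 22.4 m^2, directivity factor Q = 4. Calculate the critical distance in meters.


Given values:
  R = 22.4 m^2, Q = 4
Formula: d_c = 0.141 * sqrt(Q * R)
Compute Q * R = 4 * 22.4 = 89.6
Compute sqrt(89.6) = 9.4657
d_c = 0.141 * 9.4657 = 1.335

1.335 m


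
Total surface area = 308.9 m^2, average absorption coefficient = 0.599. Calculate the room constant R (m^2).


Given values:
  S = 308.9 m^2, alpha = 0.599
Formula: R = S * alpha / (1 - alpha)
Numerator: 308.9 * 0.599 = 185.0311
Denominator: 1 - 0.599 = 0.401
R = 185.0311 / 0.401 = 461.42

461.42 m^2


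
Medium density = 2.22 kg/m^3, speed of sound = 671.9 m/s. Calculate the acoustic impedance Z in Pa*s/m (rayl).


Given values:
  rho = 2.22 kg/m^3
  c = 671.9 m/s
Formula: Z = rho * c
Z = 2.22 * 671.9
Z = 1491.62

1491.62 rayl


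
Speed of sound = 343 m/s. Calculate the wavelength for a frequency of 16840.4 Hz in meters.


Given values:
  c = 343 m/s, f = 16840.4 Hz
Formula: lambda = c / f
lambda = 343 / 16840.4
lambda = 0.0204

0.0204 m


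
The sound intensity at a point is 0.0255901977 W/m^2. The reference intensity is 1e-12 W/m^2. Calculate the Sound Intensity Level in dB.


Given values:
  I = 0.0255901977 W/m^2
  I_ref = 1e-12 W/m^2
Formula: SIL = 10 * log10(I / I_ref)
Compute ratio: I / I_ref = 25590197700
Compute log10: log10(25590197700) = 10.408074
Multiply: SIL = 10 * 10.408074 = 104.08

104.08 dB


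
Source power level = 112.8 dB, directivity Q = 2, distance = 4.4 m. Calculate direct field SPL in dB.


Given values:
  Lw = 112.8 dB, Q = 2, r = 4.4 m
Formula: SPL = Lw + 10 * log10(Q / (4 * pi * r^2))
Compute 4 * pi * r^2 = 4 * pi * 4.4^2 = 243.2849
Compute Q / denom = 2 / 243.2849 = 0.00822081
Compute 10 * log10(0.00822081) = -20.8509
SPL = 112.8 + (-20.8509) = 91.95

91.95 dB


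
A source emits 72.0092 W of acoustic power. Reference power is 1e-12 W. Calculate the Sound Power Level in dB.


Given values:
  W = 72.0092 W
  W_ref = 1e-12 W
Formula: SWL = 10 * log10(W / W_ref)
Compute ratio: W / W_ref = 72009200000000
Compute log10: log10(72009200000000) = 13.857388
Multiply: SWL = 10 * 13.857388 = 138.57

138.57 dB


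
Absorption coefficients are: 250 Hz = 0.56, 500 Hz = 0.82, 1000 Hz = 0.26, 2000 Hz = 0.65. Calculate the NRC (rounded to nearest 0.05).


Given values:
  a_250 = 0.56, a_500 = 0.82
  a_1000 = 0.26, a_2000 = 0.65
Formula: NRC = (a250 + a500 + a1000 + a2000) / 4
Sum = 0.56 + 0.82 + 0.26 + 0.65 = 2.29
NRC = 2.29 / 4 = 0.5725
Rounded to nearest 0.05: 0.55

0.55


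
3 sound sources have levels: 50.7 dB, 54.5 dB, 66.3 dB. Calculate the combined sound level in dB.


Formula: L_total = 10 * log10( sum(10^(Li/10)) )
  Source 1: 10^(50.7/10) = 117489.7555
  Source 2: 10^(54.5/10) = 281838.2931
  Source 3: 10^(66.3/10) = 4265795.188
Sum of linear values = 4665123.2366
L_total = 10 * log10(4665123.2366) = 66.69

66.69 dB


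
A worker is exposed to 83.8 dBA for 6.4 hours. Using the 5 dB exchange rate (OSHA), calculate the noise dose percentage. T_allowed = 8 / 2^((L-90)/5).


Given values:
  L = 83.8 dBA, T = 6.4 hours
Formula: T_allowed = 8 / 2^((L - 90) / 5)
Compute exponent: (83.8 - 90) / 5 = -1.24
Compute 2^(-1.24) = 0.423373
T_allowed = 8 / 0.423373 = 18.895867 hours
Dose = (T / T_allowed) * 100
Dose = (6.4 / 18.895867) * 100 = 33.87

33.87 %


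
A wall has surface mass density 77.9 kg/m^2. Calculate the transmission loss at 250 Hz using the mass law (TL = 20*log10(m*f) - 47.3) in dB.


Given values:
  m = 77.9 kg/m^2, f = 250 Hz
Formula: TL = 20 * log10(m * f) - 47.3
Compute m * f = 77.9 * 250 = 19475.0
Compute log10(19475.0) = 4.289477
Compute 20 * 4.289477 = 85.7895
TL = 85.7895 - 47.3 = 38.49

38.49 dB


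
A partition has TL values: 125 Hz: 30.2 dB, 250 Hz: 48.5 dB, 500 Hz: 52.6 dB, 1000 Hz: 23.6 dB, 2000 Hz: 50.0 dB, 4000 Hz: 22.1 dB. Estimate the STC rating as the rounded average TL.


Given TL values at each frequency:
  125 Hz: 30.2 dB
  250 Hz: 48.5 dB
  500 Hz: 52.6 dB
  1000 Hz: 23.6 dB
  2000 Hz: 50.0 dB
  4000 Hz: 22.1 dB
Formula: STC ~ round(average of TL values)
Sum = 30.2 + 48.5 + 52.6 + 23.6 + 50.0 + 22.1 = 227.0
Average = 227.0 / 6 = 37.83
Rounded: 38

38


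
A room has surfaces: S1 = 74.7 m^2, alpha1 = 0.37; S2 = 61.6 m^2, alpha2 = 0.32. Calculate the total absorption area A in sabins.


Given surfaces:
  Surface 1: 74.7 * 0.37 = 27.639
  Surface 2: 61.6 * 0.32 = 19.712
Formula: A = sum(Si * alpha_i)
A = 27.639 + 19.712
A = 47.35

47.35 sabins


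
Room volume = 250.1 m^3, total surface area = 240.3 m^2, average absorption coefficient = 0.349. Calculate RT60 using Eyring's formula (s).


Given values:
  V = 250.1 m^3, S = 240.3 m^2, alpha = 0.349
Formula: RT60 = 0.161 * V / (-S * ln(1 - alpha))
Compute ln(1 - 0.349) = ln(0.651) = -0.429246
Denominator: -240.3 * -0.429246 = 103.1478
Numerator: 0.161 * 250.1 = 40.2661
RT60 = 40.2661 / 103.1478 = 0.39

0.39 s


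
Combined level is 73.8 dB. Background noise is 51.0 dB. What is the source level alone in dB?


Given values:
  L_total = 73.8 dB, L_bg = 51.0 dB
Formula: L_source = 10 * log10(10^(L_total/10) - 10^(L_bg/10))
Convert to linear:
  10^(73.8/10) = 23988329.1902
  10^(51.0/10) = 125892.5412
Difference: 23988329.1902 - 125892.5412 = 23862436.649
L_source = 10 * log10(23862436.649) = 73.78

73.78 dB
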